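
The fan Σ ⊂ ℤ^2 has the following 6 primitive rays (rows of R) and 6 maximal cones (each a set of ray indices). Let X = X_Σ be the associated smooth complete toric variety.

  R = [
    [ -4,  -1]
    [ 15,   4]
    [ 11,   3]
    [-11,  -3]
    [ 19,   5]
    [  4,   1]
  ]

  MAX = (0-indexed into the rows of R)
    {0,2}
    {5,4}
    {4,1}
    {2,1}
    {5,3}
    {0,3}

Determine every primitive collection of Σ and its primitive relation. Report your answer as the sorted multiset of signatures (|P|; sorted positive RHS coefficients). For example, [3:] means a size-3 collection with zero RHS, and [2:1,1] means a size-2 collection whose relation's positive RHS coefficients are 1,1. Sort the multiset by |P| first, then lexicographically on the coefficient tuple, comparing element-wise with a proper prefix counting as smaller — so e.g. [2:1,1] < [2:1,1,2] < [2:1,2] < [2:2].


|primitive collections| = 9. Relations:

  P={0,5}:  v_{0} + v_{5} = 0  ⇒ sig = [2:]
  P={2,3}:  v_{2} + v_{3} = 0  ⇒ sig = [2:]
  P={0,1}:  v_{0} + v_{1} = v_{2}  ⇒ sig = [2:1]
  P={0,4}:  v_{0} + v_{4} = v_{1}  ⇒ sig = [2:1]
  P={1,3}:  v_{1} + v_{3} = v_{5}  ⇒ sig = [2:1]
  P={1,5}:  v_{1} + v_{5} = v_{4}  ⇒ sig = [2:1]
  P={2,5}:  v_{2} + v_{5} = v_{1}  ⇒ sig = [2:1]
  P={2,4}:  v_{2} + v_{4} = 2·v_{1}  ⇒ sig = [2:2]
  P={3,4}:  v_{3} + v_{4} = 2·v_{5}  ⇒ sig = [2:2]

Sorted signature multiset PRS(X):
    |P|=2: 9 collections, coeffs (), (), (1), (1), (1), (1), (1), (2), (2)


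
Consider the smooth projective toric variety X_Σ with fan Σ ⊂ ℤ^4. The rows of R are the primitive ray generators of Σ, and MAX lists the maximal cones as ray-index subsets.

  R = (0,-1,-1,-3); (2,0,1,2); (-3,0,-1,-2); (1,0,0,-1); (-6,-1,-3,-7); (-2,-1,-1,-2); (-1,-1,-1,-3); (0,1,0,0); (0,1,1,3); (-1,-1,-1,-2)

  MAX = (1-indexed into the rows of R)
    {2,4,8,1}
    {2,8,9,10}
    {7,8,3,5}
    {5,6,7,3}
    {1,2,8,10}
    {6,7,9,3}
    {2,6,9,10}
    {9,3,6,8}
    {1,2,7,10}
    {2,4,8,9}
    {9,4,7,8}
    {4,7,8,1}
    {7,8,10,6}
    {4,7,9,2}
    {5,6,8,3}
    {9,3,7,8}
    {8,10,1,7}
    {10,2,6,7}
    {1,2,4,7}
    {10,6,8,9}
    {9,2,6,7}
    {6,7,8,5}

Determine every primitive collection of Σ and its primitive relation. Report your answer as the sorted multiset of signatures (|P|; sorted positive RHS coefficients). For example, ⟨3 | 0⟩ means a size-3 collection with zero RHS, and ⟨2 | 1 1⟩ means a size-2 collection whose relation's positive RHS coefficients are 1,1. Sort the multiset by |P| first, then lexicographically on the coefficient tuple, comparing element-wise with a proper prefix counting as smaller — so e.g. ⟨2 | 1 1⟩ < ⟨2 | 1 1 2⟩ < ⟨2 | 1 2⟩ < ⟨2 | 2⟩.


Minimal non-faces — 18 found among 10 rays, 22 max cones:

  {1,9}:  v_{1} + v_{9} = 0  ⟹  sig = ⟨2 | 0⟩
  {4,6}:  v_{4} + v_{6} = v_{7}  ⟹  sig = ⟨2 | 1⟩
  {4,10}:  v_{4} + v_{10} = v_{1}  ⟹  sig = ⟨2 | 1⟩
  {1,6}:  v_{1} + v_{6} = v_{7} + v_{10}  ⟹  sig = ⟨2 | 1 1⟩
  {2,3}:  v_{2} + v_{3} = v_{7} + v_{9}  ⟹  sig = ⟨2 | 1 1⟩
  {2,5}:  v_{2} + v_{5} = v_{3} + v_{7}  ⟹  sig = ⟨2 | 1 1⟩
  {1,3}:  v_{1} + v_{3} = v_{6} + v_{7} + v_{8}  ⟹  sig = ⟨2 | 1 1 1⟩
  {3,4}:  v_{3} + v_{4} = 2·v_{7} + v_{8} + v_{9}  ⟹  sig = ⟨2 | 1 1 2⟩
  {4,5}:  v_{4} + v_{5} = v_{3} + 2·v_{7} + v_{8}  ⟹  sig = ⟨2 | 1 1 2⟩
  {3,10}:  v_{3} + v_{10} = 2·v_{6} + v_{8}  ⟹  sig = ⟨2 | 1 2⟩
  {5,10}:  v_{5} + v_{10} = 3·v_{6} + v_{7} + 2·v_{8}  ⟹  sig = ⟨2 | 1 2 3⟩
  {5,9}:  v_{5} + v_{9} = 2·v_{3}  ⟹  sig = ⟨2 | 2⟩
  {1,5}:  v_{1} + v_{5} = 2·v_{6} + 2·v_{7} + 2·v_{8}  ⟹  sig = ⟨2 | 2 2 2⟩
  {2,6,8}:  v_{2} + v_{6} + v_{8} = 0  ⟹  sig = ⟨3 | 0⟩
  {2,7,8}:  v_{2} + v_{7} + v_{8} = v_{4}  ⟹  sig = ⟨3 | 1⟩
  {7,9,10}:  v_{7} + v_{9} + v_{10} = v_{6}  ⟹  sig = ⟨3 | 1⟩
  {3,6,7,8}:  v_{3} + v_{6} + v_{7} + v_{8} = v_{5}  ⟹  sig = ⟨4 | 1⟩
  {6,7,8,9}:  v_{6} + v_{7} + v_{8} + v_{9} = v_{3}  ⟹  sig = ⟨4 | 1⟩

Hence PRS(X_Σ) =
    ⟨2 | 0⟩
    ⟨2 | 1⟩
    ⟨2 | 1⟩
    ⟨2 | 1 1⟩
    ⟨2 | 1 1⟩
    ⟨2 | 1 1⟩
    ⟨2 | 1 1 1⟩
    ⟨2 | 1 1 2⟩
    ⟨2 | 1 1 2⟩
    ⟨2 | 1 2⟩
    ⟨2 | 1 2 3⟩
    ⟨2 | 2⟩
    ⟨2 | 2 2 2⟩
    ⟨3 | 0⟩
    ⟨3 | 1⟩
    ⟨3 | 1⟩
    ⟨4 | 1⟩
    ⟨4 | 1⟩


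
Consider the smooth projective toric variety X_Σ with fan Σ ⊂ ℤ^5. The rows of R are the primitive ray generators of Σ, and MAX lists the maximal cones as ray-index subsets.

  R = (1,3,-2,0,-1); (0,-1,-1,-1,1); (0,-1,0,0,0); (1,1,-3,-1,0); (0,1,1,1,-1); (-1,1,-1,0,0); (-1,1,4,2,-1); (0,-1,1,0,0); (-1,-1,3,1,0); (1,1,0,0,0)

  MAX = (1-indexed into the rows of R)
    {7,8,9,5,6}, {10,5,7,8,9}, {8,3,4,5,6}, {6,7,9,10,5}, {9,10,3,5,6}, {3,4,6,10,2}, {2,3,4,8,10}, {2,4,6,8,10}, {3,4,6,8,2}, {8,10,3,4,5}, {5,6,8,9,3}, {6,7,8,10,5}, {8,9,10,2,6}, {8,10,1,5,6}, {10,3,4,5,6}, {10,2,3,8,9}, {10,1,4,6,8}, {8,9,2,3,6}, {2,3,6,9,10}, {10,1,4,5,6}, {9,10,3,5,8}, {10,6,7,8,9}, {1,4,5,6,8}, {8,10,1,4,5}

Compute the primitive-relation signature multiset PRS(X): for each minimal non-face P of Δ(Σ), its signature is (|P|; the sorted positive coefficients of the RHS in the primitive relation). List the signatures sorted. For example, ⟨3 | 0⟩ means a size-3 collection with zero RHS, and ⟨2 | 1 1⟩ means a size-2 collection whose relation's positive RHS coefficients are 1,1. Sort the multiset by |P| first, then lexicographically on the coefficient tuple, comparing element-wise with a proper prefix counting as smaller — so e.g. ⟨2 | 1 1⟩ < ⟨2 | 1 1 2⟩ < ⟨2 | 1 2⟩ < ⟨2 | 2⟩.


Σ has 12 primitive collections:

  P={2,5}:  v_{2} + v_{5} = 0 — sig = ⟨2 | 0⟩
  P={4,9}:  v_{4} + v_{9} = 0 — sig = ⟨2 | 0⟩
  P={1,3}:  v_{1} + v_{3} = v_{4} + v_{5} — sig = ⟨2 | 1 1⟩
  P={3,7}:  v_{3} + v_{7} = v_{5} + v_{9} — sig = ⟨2 | 1 1⟩
  P={1,2}:  v_{1} + v_{2} = v_{4} + v_{6} + v_{8} + v_{10} — sig = ⟨2 | 1 1 1 1⟩
  P={1,9}:  v_{1} + v_{9} = v_{5} + v_{6} + v_{8} + v_{10} — sig = ⟨2 | 1 1 1 1⟩
  P={2,7}:  v_{2} + v_{7} = v_{6} + v_{8} + v_{9} + v_{10} — sig = ⟨2 | 1 1 1 1⟩
  P={4,7}:  v_{4} + v_{7} = v_{5} + v_{6} + v_{8} + v_{10} — sig = ⟨2 | 1 1 1 1⟩
  P={1,7}:  v_{1} + v_{7} = 2·v_{5} + 2·v_{6} + 2·v_{8} + 2·v_{10} — sig = ⟨2 | 2 2 2 2⟩
  P={3,6,8,10}:  v_{3} + v_{6} + v_{8} + v_{10} = 0 — sig = ⟨4 | 0⟩
  P={4,5,6,8,10}:  v_{4} + v_{5} + v_{6} + v_{8} + v_{10} = v_{1} — sig = ⟨5 | 1⟩
  P={5,6,8,9,10}:  v_{5} + v_{6} + v_{8} + v_{9} + v_{10} = v_{7} — sig = ⟨5 | 1⟩

Signatures (|P|; sorted positive RHS coefficients), sorted:
    ⟨2 | 0⟩
    ⟨2 | 0⟩
    ⟨2 | 1 1⟩
    ⟨2 | 1 1⟩
    ⟨2 | 1 1 1 1⟩
    ⟨2 | 1 1 1 1⟩
    ⟨2 | 1 1 1 1⟩
    ⟨2 | 1 1 1 1⟩
    ⟨2 | 2 2 2 2⟩
    ⟨4 | 0⟩
    ⟨5 | 1⟩
    ⟨5 | 1⟩


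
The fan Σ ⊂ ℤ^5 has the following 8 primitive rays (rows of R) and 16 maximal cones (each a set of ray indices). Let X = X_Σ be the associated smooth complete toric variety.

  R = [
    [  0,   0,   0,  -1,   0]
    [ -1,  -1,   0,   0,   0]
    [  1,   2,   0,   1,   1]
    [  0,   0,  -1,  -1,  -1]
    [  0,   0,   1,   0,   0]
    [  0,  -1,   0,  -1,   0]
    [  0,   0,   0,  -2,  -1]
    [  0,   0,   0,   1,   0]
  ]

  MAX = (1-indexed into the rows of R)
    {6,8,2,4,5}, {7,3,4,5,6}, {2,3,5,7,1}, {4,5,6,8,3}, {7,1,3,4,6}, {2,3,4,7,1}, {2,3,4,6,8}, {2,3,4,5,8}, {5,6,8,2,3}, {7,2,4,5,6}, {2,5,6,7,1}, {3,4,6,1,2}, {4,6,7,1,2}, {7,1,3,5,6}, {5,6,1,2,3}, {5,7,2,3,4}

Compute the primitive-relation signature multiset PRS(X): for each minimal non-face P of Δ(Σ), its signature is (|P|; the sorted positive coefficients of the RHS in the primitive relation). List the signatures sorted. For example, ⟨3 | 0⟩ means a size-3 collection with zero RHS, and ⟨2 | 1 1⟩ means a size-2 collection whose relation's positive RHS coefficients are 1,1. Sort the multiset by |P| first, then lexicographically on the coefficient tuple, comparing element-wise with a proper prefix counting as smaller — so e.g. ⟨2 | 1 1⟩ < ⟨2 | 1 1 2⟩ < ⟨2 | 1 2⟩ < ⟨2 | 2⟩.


5 collections generate NE(X_Σ); each relation:

  {1,8}:  v_{1} + v_{8} = 0  so sig = ⟨2 | 0⟩
  {7,8}:  v_{7} + v_{8} = v_{4} + v_{5}  so sig = ⟨2 | 1 1⟩
  {1,4,5}:  v_{1} + v_{4} + v_{5} = v_{7}  so sig = ⟨3 | 1⟩
  {2,3,6,7}:  v_{2} + v_{3} + v_{6} + v_{7} = 2·v_{1}  so sig = ⟨4 | 2⟩
  {2,3,4,5,6}:  v_{2} + v_{3} + v_{4} + v_{5} + v_{6} = v_{1}  so sig = ⟨5 | 1⟩

Signatures (|P|; sorted positive RHS coefficients), sorted:
    ⟨2 | 0⟩
    ⟨2 | 1 1⟩
    ⟨3 | 1⟩
    ⟨4 | 2⟩
    ⟨5 | 1⟩


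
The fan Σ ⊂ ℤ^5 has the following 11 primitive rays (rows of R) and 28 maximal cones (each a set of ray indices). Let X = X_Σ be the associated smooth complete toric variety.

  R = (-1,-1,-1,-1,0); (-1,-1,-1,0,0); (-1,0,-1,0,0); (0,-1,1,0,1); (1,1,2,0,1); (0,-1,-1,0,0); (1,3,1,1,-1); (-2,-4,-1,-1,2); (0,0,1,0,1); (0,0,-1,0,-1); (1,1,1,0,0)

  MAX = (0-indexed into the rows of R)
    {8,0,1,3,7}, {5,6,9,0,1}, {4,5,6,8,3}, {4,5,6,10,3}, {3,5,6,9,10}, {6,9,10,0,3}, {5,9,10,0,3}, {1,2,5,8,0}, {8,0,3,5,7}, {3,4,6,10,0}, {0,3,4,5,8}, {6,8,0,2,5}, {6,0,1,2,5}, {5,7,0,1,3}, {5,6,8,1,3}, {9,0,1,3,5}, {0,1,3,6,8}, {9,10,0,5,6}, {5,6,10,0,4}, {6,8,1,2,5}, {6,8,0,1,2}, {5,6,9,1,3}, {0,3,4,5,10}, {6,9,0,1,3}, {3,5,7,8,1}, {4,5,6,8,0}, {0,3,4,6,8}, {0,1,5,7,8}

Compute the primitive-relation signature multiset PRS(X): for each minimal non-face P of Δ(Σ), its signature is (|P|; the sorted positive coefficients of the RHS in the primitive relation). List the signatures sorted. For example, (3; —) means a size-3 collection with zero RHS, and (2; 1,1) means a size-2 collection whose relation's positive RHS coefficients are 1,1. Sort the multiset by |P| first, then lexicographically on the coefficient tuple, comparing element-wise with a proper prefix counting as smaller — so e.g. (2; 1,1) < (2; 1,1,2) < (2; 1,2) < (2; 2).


Minimal non-faces — 17 found among 11 rays, 28 max cones:

  P={1,10}:  v_{1} + v_{10} = 0  so sig = (2; —)
  P={8,9}:  v_{8} + v_{9} = 0  so sig = (2; —)
  P={1,4}:  v_{1} + v_{4} = v_{8}  so sig = (2; 1)
  P={4,9}:  v_{4} + v_{9} = v_{10}  so sig = (2; 1)
  P={8,10}:  v_{8} + v_{10} = v_{4}  so sig = (2; 1)
  P={2,3}:  v_{2} + v_{3} = v_{1} + v_{8}  so sig = (2; 1,1)
  P={6,7}:  v_{6} + v_{7} = v_{1} + v_{8}  so sig = (2; 1,1)
  P={2,9}:  v_{2} + v_{9} = v_{0} + v_{1} + v_{5} + v_{6}  so sig = (2; 1,1,1,1)
  P={2,10}:  v_{2} + v_{10} = v_{0} + v_{5} + v_{6} + v_{8}  so sig = (2; 1,1,1,1)
  P={7,9}:  v_{7} + v_{9} = v_{0} + v_{1} + v_{3} + v_{5}  so sig = (2; 1,1,1,1)
  P={7,10}:  v_{7} + v_{10} = v_{0} + v_{3} + v_{5} + v_{8}  so sig = (2; 1,1,1,1)
  P={2,4}:  v_{2} + v_{4} = v_{0} + v_{5} + v_{6} + 2·v_{8}  so sig = (2; 1,1,1,2)
  P={4,7}:  v_{4} + v_{7} = v_{0} + v_{3} + v_{5} + 2·v_{8}  so sig = (2; 1,1,1,2)
  P={2,7}:  v_{2} + v_{7} = v_{0} + 2·v_{1} + v_{5} + 2·v_{8}  so sig = (2; 1,1,2,2)
  P={0,3,5,6}:  v_{0} + v_{3} + v_{5} + v_{6} = 0  so sig = (4; —)
  P={0,1,3,5,8}:  v_{0} + v_{1} + v_{3} + v_{5} + v_{8} = v_{7}  so sig = (5; 1)
  P={0,1,5,6,8}:  v_{0} + v_{1} + v_{5} + v_{6} + v_{8} = v_{2}  so sig = (5; 1)

Hence PRS(X_Σ) =
[(2; —), (2; —), (2; 1), (2; 1), (2; 1), (2; 1,1), (2; 1,1), (2; 1,1,1,1), (2; 1,1,1,1), (2; 1,1,1,1), (2; 1,1,1,1), (2; 1,1,1,2), (2; 1,1,1,2), (2; 1,1,2,2), (4; —), (5; 1), (5; 1)]


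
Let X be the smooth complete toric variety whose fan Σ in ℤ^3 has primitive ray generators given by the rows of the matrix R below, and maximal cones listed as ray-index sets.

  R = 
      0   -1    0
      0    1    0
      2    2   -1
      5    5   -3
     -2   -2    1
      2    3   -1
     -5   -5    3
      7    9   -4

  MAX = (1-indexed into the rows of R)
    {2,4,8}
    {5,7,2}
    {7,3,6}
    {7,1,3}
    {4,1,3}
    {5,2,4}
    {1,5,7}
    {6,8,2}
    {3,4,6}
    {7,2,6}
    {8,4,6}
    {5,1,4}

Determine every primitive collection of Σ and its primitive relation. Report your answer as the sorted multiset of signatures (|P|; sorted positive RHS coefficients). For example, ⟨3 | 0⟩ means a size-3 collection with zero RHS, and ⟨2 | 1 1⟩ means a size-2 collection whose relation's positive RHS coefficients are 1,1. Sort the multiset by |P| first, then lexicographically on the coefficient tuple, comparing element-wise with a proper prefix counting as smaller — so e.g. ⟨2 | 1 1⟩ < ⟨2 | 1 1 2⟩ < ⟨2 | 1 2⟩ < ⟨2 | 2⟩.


Σ has 11 primitive collections:

  P={1,2}:  v_{1} + v_{2} = 0 — sig = ⟨2 | 0⟩
  P={3,5}:  v_{3} + v_{5} = 0 — sig = ⟨2 | 0⟩
  P={4,7}:  v_{4} + v_{7} = 0 — sig = ⟨2 | 0⟩
  P={1,6}:  v_{1} + v_{6} = v_{3} — sig = ⟨2 | 1⟩
  P={2,3}:  v_{2} + v_{3} = v_{6} — sig = ⟨2 | 1⟩
  P={5,6}:  v_{5} + v_{6} = v_{2} — sig = ⟨2 | 1⟩
  P={1,8}:  v_{1} + v_{8} = v_{4} + v_{6} — sig = ⟨2 | 1 1⟩
  P={7,8}:  v_{7} + v_{8} = v_{2} + v_{6} — sig = ⟨2 | 1 1⟩
  P={3,8}:  v_{3} + v_{8} = v_{4} + 2·v_{6} — sig = ⟨2 | 1 2⟩
  P={5,8}:  v_{5} + v_{8} = 2·v_{2} + v_{4} — sig = ⟨2 | 1 2⟩
  P={2,4,6}:  v_{2} + v_{4} + v_{6} = v_{8} — sig = ⟨3 | 1⟩

Sorted signature multiset PRS(X):
{ ⟨2 | 0⟩ ×3,  ⟨2 | 1⟩ ×3,  ⟨2 | 1 1⟩ ×2,  ⟨2 | 1 2⟩ ×2,  ⟨3 | 1⟩ }


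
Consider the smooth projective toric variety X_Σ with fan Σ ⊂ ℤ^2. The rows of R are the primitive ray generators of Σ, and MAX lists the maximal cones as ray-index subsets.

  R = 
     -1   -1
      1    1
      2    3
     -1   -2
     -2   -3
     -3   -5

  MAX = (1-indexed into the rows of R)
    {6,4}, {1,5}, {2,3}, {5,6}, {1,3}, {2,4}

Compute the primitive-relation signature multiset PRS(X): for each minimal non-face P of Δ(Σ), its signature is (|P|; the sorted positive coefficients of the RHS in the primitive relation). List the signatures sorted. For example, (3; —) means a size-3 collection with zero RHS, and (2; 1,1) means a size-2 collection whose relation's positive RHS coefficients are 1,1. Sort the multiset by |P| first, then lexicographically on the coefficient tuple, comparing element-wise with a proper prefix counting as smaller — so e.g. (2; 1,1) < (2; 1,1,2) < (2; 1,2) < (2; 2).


|primitive collections| = 9. Relations:

  P={1,2}:  v_{1} + v_{2} = 0 ; sig = (2; —)
  P={3,5}:  v_{3} + v_{5} = 0 ; sig = (2; —)
  P={1,4}:  v_{1} + v_{4} = v_{5} ; sig = (2; 1)
  P={2,5}:  v_{2} + v_{5} = v_{4} ; sig = (2; 1)
  P={3,4}:  v_{3} + v_{4} = v_{2} ; sig = (2; 1)
  P={3,6}:  v_{3} + v_{6} = v_{4} ; sig = (2; 1)
  P={4,5}:  v_{4} + v_{5} = v_{6} ; sig = (2; 1)
  P={1,6}:  v_{1} + v_{6} = 2·v_{5} ; sig = (2; 2)
  P={2,6}:  v_{2} + v_{6} = 2·v_{4} ; sig = (2; 2)

Signatures (|P|; sorted positive RHS coefficients), sorted:
[(2; —), (2; —), (2; 1), (2; 1), (2; 1), (2; 1), (2; 1), (2; 2), (2; 2)]


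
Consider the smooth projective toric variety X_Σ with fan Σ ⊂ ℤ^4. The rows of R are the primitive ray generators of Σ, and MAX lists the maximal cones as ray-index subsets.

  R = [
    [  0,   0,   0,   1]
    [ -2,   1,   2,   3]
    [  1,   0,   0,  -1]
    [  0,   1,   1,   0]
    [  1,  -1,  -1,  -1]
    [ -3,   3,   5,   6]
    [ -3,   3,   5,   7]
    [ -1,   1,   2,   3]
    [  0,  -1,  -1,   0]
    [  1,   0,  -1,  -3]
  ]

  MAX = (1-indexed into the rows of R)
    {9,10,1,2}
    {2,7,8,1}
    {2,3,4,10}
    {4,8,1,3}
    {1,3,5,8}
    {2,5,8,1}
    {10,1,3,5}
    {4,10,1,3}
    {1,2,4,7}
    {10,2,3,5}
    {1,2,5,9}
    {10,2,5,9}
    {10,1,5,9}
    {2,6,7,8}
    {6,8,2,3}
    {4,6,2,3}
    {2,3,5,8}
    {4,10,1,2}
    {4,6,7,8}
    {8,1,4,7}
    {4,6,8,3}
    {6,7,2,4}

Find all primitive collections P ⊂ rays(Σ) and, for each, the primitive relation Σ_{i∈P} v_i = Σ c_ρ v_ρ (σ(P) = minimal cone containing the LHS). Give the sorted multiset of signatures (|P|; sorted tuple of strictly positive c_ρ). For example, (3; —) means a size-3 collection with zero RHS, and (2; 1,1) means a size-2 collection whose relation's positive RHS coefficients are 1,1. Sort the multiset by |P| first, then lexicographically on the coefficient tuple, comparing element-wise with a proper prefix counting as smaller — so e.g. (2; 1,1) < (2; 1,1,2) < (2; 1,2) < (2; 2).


Δ(Σ) — 10 vertices, 16 min non-faces:

  {4,9}:  v_{4} + v_{9} = 0  ⇒ sig = (2; —)
  {1,6}:  v_{1} + v_{6} = v_{7}  ⇒ sig = (2; 1)
  {3,9}:  v_{3} + v_{9} = v_{5}  ⇒ sig = (2; 1)
  {4,5}:  v_{4} + v_{5} = v_{3}  ⇒ sig = (2; 1)
  {8,10}:  v_{8} + v_{10} = v_{4}  ⇒ sig = (2; 1)
  {6,9}:  v_{6} + v_{9} = v_{2} + v_{8}  ⇒ sig = (2; 1,1)
  {5,6}:  v_{5} + v_{6} = v_{2} + v_{3} + v_{8}  ⇒ sig = (2; 1,1,1)
  {7,9}:  v_{7} + v_{9} = v_{1} + v_{2} + v_{8}  ⇒ sig = (2; 1,1,1)
  {8,9}:  v_{8} + v_{9} = v_{1} + v_{2} + v_{5}  ⇒ sig = (2; 1,1,1)
  {7,10}:  v_{7} + v_{10} = v_{1} + v_{2} + 2·v_{4}  ⇒ sig = (2; 1,1,2)
  {3,7}:  v_{3} + v_{7} = v_{4} + 2·v_{8}  ⇒ sig = (2; 1,2)
  {6,10}:  v_{6} + v_{10} = v_{2} + 2·v_{4}  ⇒ sig = (2; 1,2)
  {5,7}:  v_{5} + v_{7} = 2·v_{8}  ⇒ sig = (2; 2)
  {1,2,3}:  v_{1} + v_{2} + v_{3} = v_{8}  ⇒ sig = (3; 1)
  {2,4,8}:  v_{2} + v_{4} + v_{8} = v_{6}  ⇒ sig = (3; 1)
  {1,2,5,10}:  v_{1} + v_{2} + v_{5} + v_{10} = 0  ⇒ sig = (4; —)

Signatures (|P|; sorted positive RHS coefficients), sorted:
{ (2; —),  (2; 1) ×4,  (2; 1,1),  (2; 1,1,1) ×3,  (2; 1,1,2),  (2; 1,2) ×2,  (2; 2),  (3; 1) ×2,  (4; —) }


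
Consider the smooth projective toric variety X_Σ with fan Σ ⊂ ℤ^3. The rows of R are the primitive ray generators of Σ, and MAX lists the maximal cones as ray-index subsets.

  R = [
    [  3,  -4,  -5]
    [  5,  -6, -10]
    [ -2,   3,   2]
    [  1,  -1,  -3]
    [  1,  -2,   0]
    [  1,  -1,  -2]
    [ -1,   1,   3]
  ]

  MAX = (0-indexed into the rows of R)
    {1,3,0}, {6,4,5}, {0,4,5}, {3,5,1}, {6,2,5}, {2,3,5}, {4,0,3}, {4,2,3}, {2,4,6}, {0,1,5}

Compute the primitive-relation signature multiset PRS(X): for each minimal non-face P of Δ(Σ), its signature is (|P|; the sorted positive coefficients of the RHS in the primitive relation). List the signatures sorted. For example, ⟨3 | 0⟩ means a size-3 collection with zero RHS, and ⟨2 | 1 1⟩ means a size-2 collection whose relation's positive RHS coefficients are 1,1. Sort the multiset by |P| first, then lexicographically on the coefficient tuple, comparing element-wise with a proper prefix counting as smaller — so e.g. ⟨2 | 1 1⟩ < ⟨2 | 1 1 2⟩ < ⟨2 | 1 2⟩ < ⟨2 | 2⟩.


Σ has 9 primitive collections:

  P={3,6}:  v_{3} + v_{6} = 0 — sig = ⟨2 | 0⟩
  P={0,2}:  v_{0} + v_{2} = v_{3} — sig = ⟨2 | 1⟩
  P={0,6}:  v_{0} + v_{6} = v_{4} + v_{5} — sig = ⟨2 | 1 1⟩
  P={1,6}:  v_{1} + v_{6} = v_{0} + v_{5} — sig = ⟨2 | 1 1⟩
  P={1,2}:  v_{1} + v_{2} = 2·v_{3} + v_{5} — sig = ⟨2 | 1 2⟩
  P={1,4}:  v_{1} + v_{4} = 2·v_{0} — sig = ⟨2 | 2⟩
  P={2,4,5}:  v_{2} + v_{4} + v_{5} = 0 — sig = ⟨3 | 0⟩
  P={0,3,5}:  v_{0} + v_{3} + v_{5} = v_{1} — sig = ⟨3 | 1⟩
  P={3,4,5}:  v_{3} + v_{4} + v_{5} = v_{0} — sig = ⟨3 | 1⟩

Sorted signature multiset PRS(X):
    ⟨2 | 0⟩
    ⟨2 | 1⟩
    ⟨2 | 1 1⟩
    ⟨2 | 1 1⟩
    ⟨2 | 1 2⟩
    ⟨2 | 2⟩
    ⟨3 | 0⟩
    ⟨3 | 1⟩
    ⟨3 | 1⟩


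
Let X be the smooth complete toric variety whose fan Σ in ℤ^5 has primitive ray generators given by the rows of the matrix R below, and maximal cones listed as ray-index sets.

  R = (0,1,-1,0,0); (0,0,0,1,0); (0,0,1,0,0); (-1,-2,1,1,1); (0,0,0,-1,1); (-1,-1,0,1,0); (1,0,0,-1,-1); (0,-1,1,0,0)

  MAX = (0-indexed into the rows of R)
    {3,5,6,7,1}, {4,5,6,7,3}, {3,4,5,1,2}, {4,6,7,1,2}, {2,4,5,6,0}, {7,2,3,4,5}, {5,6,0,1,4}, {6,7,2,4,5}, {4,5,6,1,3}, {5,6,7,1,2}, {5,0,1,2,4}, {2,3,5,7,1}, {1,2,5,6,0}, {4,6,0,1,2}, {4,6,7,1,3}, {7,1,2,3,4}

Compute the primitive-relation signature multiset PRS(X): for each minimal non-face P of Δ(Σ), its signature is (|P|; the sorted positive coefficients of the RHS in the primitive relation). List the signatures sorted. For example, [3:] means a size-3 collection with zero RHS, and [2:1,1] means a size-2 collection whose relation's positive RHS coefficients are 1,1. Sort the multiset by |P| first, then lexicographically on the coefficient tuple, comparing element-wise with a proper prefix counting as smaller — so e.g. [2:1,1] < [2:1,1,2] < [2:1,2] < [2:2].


Minimal non-faces — 5 found among 8 rays, 16 max cones:

  {0,7}:  v_{0} + v_{7} = 0 — sig = [2:]
  {0,3}:  v_{0} + v_{3} = v_{1} + v_{4} + v_{5} — sig = [2:1,1,1]
  {2,3,6}:  v_{2} + v_{3} + v_{6} = 2·v_{7} — sig = [3:2]
  {1,4,5,7}:  v_{1} + v_{4} + v_{5} + v_{7} = v_{3} — sig = [4:1]
  {1,2,4,5,6}:  v_{1} + v_{2} + v_{4} + v_{5} + v_{6} = v_{7} — sig = [5:1]

Hence PRS(X_Σ) =
{ [2:],  [2:1,1,1],  [3:2],  [4:1],  [5:1] }


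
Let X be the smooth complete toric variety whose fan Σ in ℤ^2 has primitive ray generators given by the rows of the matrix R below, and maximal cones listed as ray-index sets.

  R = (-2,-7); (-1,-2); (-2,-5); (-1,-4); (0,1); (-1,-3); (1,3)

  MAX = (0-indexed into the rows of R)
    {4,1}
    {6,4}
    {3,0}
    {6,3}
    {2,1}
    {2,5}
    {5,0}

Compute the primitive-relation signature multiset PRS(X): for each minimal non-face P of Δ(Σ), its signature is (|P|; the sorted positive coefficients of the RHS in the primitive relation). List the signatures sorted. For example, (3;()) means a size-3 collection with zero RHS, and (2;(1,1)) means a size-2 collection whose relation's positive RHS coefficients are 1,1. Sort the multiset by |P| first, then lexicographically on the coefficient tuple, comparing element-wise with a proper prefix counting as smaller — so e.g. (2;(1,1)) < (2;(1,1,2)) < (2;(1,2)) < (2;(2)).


14 collections generate NE(X_Σ); each relation:

  P={5,6}:  v_{5} + v_{6} = 0  ⟹  sig = (2;())
  P={0,6}:  v_{0} + v_{6} = v_{3}  ⟹  sig = (2;(1))
  P={1,5}:  v_{1} + v_{5} = v_{2}  ⟹  sig = (2;(1))
  P={1,6}:  v_{1} + v_{6} = v_{4}  ⟹  sig = (2;(1))
  P={2,6}:  v_{2} + v_{6} = v_{1}  ⟹  sig = (2;(1))
  P={3,4}:  v_{3} + v_{4} = v_{5}  ⟹  sig = (2;(1))
  P={3,5}:  v_{3} + v_{5} = v_{0}  ⟹  sig = (2;(1))
  P={4,5}:  v_{4} + v_{5} = v_{1}  ⟹  sig = (2;(1))
  P={0,4}:  v_{0} + v_{4} = 2·v_{5}  ⟹  sig = (2;(2))
  P={1,3}:  v_{1} + v_{3} = 2·v_{5}  ⟹  sig = (2;(2))
  P={2,4}:  v_{2} + v_{4} = 2·v_{1}  ⟹  sig = (2;(2))
  P={0,1}:  v_{0} + v_{1} = 3·v_{5}  ⟹  sig = (2;(3))
  P={2,3}:  v_{2} + v_{3} = 3·v_{5}  ⟹  sig = (2;(3))
  P={0,2}:  v_{0} + v_{2} = 4·v_{5}  ⟹  sig = (2;(4))

so the primitive-relation signature multiset is
[(2;()), (2;(1)), (2;(1)), (2;(1)), (2;(1)), (2;(1)), (2;(1)), (2;(1)), (2;(2)), (2;(2)), (2;(2)), (2;(3)), (2;(3)), (2;(4))]


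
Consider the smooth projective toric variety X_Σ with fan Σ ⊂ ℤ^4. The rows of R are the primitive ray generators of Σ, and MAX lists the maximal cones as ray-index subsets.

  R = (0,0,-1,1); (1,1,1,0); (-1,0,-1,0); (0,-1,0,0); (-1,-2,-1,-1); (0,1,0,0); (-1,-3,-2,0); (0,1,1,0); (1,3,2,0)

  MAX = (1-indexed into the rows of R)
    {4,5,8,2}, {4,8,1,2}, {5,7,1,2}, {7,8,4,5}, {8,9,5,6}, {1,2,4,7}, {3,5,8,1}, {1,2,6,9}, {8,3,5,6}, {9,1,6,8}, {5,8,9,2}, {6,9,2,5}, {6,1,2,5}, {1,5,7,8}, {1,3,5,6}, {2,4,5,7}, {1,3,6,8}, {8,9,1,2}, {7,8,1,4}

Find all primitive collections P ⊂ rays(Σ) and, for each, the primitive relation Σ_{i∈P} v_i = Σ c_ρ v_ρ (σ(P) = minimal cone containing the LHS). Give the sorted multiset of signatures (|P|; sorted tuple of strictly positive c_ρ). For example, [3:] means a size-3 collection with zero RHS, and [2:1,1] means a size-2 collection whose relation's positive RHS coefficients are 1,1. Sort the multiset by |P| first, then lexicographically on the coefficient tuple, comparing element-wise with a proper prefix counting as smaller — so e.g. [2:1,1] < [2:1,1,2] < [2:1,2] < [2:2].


Minimal non-faces — 14 found among 9 rays, 19 max cones:

  {4,6}:  v_{4} + v_{6} = 0 — sig = [2:]
  {7,9}:  v_{7} + v_{9} = 0 — sig = [2:]
  {2,3}:  v_{2} + v_{3} = v_{6} — sig = [2:1]
  {4,9}:  v_{4} + v_{9} = v_{2} + v_{8} — sig = [2:1,1]
  {6,7}:  v_{6} + v_{7} = v_{1} + v_{5} — sig = [2:1,1]
  {3,4}:  v_{3} + v_{4} = v_{1} + v_{5} + v_{8} — sig = [2:1,1,1]
  {3,9}:  v_{3} + v_{9} = 2·v_{6} + v_{8} — sig = [2:1,2]
  {3,7}:  v_{3} + v_{7} = 2·v_{1} + 2·v_{5} + v_{8} — sig = [2:1,2,2]
  {1,4,5}:  v_{1} + v_{4} + v_{5} = v_{7} — sig = [3:1]
  {1,5,9}:  v_{1} + v_{5} + v_{9} = v_{6} — sig = [3:1]
  {2,6,8}:  v_{2} + v_{6} + v_{8} = v_{9} — sig = [3:1]
  {2,7,8}:  v_{2} + v_{7} + v_{8} = v_{4} — sig = [3:1]
  {1,2,5,8}:  v_{1} + v_{2} + v_{5} + v_{8} = 0 — sig = [4:]
  {1,5,6,8}:  v_{1} + v_{5} + v_{6} + v_{8} = v_{3} — sig = [4:1]

Hence PRS(X_Σ) =
    [2:]
    [2:]
    [2:1]
    [2:1,1]
    [2:1,1]
    [2:1,1,1]
    [2:1,2]
    [2:1,2,2]
    [3:1]
    [3:1]
    [3:1]
    [3:1]
    [4:]
    [4:1]


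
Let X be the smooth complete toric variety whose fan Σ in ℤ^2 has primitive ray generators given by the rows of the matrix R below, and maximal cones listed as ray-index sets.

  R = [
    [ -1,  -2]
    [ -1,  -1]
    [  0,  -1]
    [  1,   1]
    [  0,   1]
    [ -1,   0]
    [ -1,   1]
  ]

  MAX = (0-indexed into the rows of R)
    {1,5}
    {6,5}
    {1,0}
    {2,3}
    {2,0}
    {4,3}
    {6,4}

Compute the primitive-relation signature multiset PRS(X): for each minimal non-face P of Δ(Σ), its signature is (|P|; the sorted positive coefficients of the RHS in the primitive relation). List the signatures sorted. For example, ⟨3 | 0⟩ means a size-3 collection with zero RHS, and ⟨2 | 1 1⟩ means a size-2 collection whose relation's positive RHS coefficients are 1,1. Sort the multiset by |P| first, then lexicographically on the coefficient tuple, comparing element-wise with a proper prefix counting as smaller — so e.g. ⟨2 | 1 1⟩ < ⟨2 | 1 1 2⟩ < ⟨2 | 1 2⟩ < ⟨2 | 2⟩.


Δ(Σ) — 7 vertices, 14 min non-faces:

  P={1,3}:  v_{1} + v_{3} = 0  ⇒ sig = ⟨2 | 0⟩
  P={2,4}:  v_{2} + v_{4} = 0  ⇒ sig = ⟨2 | 0⟩
  P={0,3}:  v_{0} + v_{3} = v_{2}  ⇒ sig = ⟨2 | 1⟩
  P={0,4}:  v_{0} + v_{4} = v_{1}  ⇒ sig = ⟨2 | 1⟩
  P={1,2}:  v_{1} + v_{2} = v_{0}  ⇒ sig = ⟨2 | 1⟩
  P={1,4}:  v_{1} + v_{4} = v_{5}  ⇒ sig = ⟨2 | 1⟩
  P={2,5}:  v_{2} + v_{5} = v_{1}  ⇒ sig = ⟨2 | 1⟩
  P={2,6}:  v_{2} + v_{6} = v_{5}  ⇒ sig = ⟨2 | 1⟩
  P={3,5}:  v_{3} + v_{5} = v_{4}  ⇒ sig = ⟨2 | 1⟩
  P={4,5}:  v_{4} + v_{5} = v_{6}  ⇒ sig = ⟨2 | 1⟩
  P={0,6}:  v_{0} + v_{6} = v_{1} + v_{5}  ⇒ sig = ⟨2 | 1 1⟩
  P={0,5}:  v_{0} + v_{5} = 2·v_{1}  ⇒ sig = ⟨2 | 2⟩
  P={1,6}:  v_{1} + v_{6} = 2·v_{5}  ⇒ sig = ⟨2 | 2⟩
  P={3,6}:  v_{3} + v_{6} = 2·v_{4}  ⇒ sig = ⟨2 | 2⟩

Signatures (|P|; sorted positive RHS coefficients), sorted:
[⟨2 | 0⟩, ⟨2 | 0⟩, ⟨2 | 1⟩, ⟨2 | 1⟩, ⟨2 | 1⟩, ⟨2 | 1⟩, ⟨2 | 1⟩, ⟨2 | 1⟩, ⟨2 | 1⟩, ⟨2 | 1⟩, ⟨2 | 1 1⟩, ⟨2 | 2⟩, ⟨2 | 2⟩, ⟨2 | 2⟩]


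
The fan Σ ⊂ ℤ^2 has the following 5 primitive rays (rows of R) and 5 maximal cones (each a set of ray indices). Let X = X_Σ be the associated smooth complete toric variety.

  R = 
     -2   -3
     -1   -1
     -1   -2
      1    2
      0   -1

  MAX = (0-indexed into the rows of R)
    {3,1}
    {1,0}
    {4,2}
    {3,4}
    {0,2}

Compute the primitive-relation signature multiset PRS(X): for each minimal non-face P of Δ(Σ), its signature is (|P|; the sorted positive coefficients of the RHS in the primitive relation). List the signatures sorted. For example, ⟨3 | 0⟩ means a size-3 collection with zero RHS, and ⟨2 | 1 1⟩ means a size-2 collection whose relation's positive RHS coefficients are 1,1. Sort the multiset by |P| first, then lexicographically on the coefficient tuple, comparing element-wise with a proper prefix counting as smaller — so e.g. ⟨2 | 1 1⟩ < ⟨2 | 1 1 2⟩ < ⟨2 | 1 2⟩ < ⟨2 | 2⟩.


5 collections generate NE(X_Σ); each relation:

  • {2,3}:  v_{2} + v_{3} = 0  ⇒ sig = ⟨2 | 0⟩
  • {0,3}:  v_{0} + v_{3} = v_{1}  ⇒ sig = ⟨2 | 1⟩
  • {1,2}:  v_{1} + v_{2} = v_{0}  ⇒ sig = ⟨2 | 1⟩
  • {1,4}:  v_{1} + v_{4} = v_{2}  ⇒ sig = ⟨2 | 1⟩
  • {0,4}:  v_{0} + v_{4} = 2·v_{2}  ⇒ sig = ⟨2 | 2⟩

Hence PRS(X_Σ) =
    |P|=2: 5 collections, coeffs (), (1), (1), (1), (2)


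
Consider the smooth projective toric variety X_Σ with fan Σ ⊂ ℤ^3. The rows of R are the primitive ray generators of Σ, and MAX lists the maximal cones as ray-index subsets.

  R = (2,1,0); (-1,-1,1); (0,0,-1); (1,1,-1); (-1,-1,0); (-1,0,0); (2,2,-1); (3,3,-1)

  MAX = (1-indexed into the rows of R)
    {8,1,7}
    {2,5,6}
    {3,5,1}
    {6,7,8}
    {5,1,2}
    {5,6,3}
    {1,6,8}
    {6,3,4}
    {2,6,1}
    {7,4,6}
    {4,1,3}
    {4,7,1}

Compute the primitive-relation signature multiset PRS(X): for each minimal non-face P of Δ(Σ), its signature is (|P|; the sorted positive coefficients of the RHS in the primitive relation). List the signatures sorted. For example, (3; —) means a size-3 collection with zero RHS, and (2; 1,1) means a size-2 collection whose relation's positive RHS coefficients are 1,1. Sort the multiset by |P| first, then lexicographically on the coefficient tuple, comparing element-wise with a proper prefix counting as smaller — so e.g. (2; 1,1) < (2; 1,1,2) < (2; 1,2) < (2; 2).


Δ(Σ) — 8 vertices, 14 min non-faces:

  • {2,4}:  v_{2} + v_{4} = 0 — sig = (2; —)
  • {2,3}:  v_{2} + v_{3} = v_{5} — sig = (2; 1)
  • {4,5}:  v_{4} + v_{5} = v_{3} — sig = (2; 1)
  • {5,7}:  v_{5} + v_{7} = v_{4} — sig = (2; 1)
  • {5,8}:  v_{5} + v_{8} = v_{7} — sig = (2; 1)
  • {2,7}:  v_{2} + v_{7} = v_{1} + v_{6} — sig = (2; 1,1)
  • {3,8}:  v_{3} + v_{8} = v_{4} + v_{7} — sig = (2; 1,1)
  • {3,7}:  v_{3} + v_{7} = 2·v_{4} — sig = (2; 2)
  • {4,8}:  v_{4} + v_{8} = 2·v_{7} — sig = (2; 2)
  • {2,8}:  v_{2} + v_{8} = 2·v_{1} + 2·v_{6} — sig = (2; 2,2)
  • {1,5,6}:  v_{1} + v_{5} + v_{6} = 0 — sig = (3; —)
  • {1,3,6}:  v_{1} + v_{3} + v_{6} = v_{4} — sig = (3; 1)
  • {1,4,6}:  v_{1} + v_{4} + v_{6} = v_{7} — sig = (3; 1)
  • {1,6,7}:  v_{1} + v_{6} + v_{7} = v_{8} — sig = (3; 1)

Sorted signature multiset PRS(X):
[(2; —), (2; 1), (2; 1), (2; 1), (2; 1), (2; 1,1), (2; 1,1), (2; 2), (2; 2), (2; 2,2), (3; —), (3; 1), (3; 1), (3; 1)]


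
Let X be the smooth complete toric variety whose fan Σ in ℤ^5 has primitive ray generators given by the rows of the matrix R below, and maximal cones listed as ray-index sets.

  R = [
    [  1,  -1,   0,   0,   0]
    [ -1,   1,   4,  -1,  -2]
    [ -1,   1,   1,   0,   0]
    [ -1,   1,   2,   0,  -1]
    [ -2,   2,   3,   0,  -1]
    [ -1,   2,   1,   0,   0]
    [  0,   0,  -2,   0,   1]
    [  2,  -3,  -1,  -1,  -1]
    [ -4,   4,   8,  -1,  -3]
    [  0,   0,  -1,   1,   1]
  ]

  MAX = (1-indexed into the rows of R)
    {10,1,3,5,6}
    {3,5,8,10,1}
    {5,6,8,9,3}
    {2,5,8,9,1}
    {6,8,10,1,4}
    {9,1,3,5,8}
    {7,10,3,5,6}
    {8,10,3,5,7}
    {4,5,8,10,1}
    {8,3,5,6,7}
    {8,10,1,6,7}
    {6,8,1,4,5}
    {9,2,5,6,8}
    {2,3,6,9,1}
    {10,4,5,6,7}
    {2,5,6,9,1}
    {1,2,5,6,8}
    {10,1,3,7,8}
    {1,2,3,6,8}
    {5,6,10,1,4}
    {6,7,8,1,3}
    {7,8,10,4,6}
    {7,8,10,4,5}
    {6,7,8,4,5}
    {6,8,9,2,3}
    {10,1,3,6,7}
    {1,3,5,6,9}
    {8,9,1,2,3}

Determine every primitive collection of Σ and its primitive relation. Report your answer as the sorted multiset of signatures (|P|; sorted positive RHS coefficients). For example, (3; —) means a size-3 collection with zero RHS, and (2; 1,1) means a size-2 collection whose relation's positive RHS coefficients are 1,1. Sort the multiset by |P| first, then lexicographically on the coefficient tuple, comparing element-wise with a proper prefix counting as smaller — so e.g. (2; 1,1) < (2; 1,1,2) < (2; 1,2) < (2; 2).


Primitive collections (14):

  P={3,4}:  v_{3} + v_{4} = v_{5} ; sig = (2; 1)
  P={2,10}:  v_{2} + v_{10} = v_{1} + v_{5} ; sig = (2; 1,1)
  P={2,4}:  v_{2} + v_{4} = v_{1} + 2·v_{5} + v_{6} + v_{8} ; sig = (2; 1,1,1,2)
  P={7,9}:  v_{7} + v_{9} = 3·v_{3} + v_{5} + v_{6} + v_{8} ; sig = (2; 1,1,1,3)
  P={2,7}:  v_{2} + v_{7} = 2·v_{3} + v_{6} + v_{8} ; sig = (2; 1,1,2)
  P={9,10}:  v_{9} + v_{10} = v_{1} + v_{3} + 2·v_{5} ; sig = (2; 1,1,2)
  P={4,9}:  v_{4} + v_{9} = v_{2} + 2·v_{5} ; sig = (2; 1,2)
  P={1,4,7}:  v_{1} + v_{4} + v_{7} = 0 ; sig = (3; —)
  P={1,5,7}:  v_{1} + v_{5} + v_{7} = v_{3} ; sig = (3; 1)
  P={2,3,5}:  v_{2} + v_{3} + v_{5} = v_{9} ; sig = (3; 1)
  P={3,6,8,10}:  v_{3} + v_{6} + v_{8} + v_{10} = 0 ; sig = (4; —)
  P={5,6,8,10}:  v_{5} + v_{6} + v_{8} + v_{10} = v_{4} ; sig = (4; 1)
  P={1,6,8,9}:  v_{1} + v_{6} + v_{8} + v_{9} = 2·v_{2} ; sig = (4; 2)
  P={1,3,5,6,8}:  v_{1} + v_{3} + v_{5} + v_{6} + v_{8} = v_{2} ; sig = (5; 1)

Sorted signature multiset PRS(X):
    (2; 1)
    (2; 1,1)
    (2; 1,1,1,2)
    (2; 1,1,1,3)
    (2; 1,1,2)
    (2; 1,1,2)
    (2; 1,2)
    (3; —)
    (3; 1)
    (3; 1)
    (4; —)
    (4; 1)
    (4; 2)
    (5; 1)


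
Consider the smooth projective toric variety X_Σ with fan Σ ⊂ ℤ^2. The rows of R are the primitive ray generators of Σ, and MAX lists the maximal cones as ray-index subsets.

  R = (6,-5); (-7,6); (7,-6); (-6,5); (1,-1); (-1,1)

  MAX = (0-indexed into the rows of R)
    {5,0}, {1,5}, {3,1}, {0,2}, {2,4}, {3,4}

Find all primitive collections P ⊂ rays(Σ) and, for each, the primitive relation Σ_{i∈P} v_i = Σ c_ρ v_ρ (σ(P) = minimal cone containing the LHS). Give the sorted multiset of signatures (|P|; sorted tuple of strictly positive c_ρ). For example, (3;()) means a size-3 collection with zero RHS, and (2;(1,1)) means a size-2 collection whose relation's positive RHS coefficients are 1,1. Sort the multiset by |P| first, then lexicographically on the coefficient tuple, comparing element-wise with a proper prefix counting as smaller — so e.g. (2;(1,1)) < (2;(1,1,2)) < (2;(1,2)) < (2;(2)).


Primitive collections (9):

  • {0,3}:  v_{0} + v_{3} = 0  →  sig = (2;())
  • {1,2}:  v_{1} + v_{2} = 0  →  sig = (2;())
  • {4,5}:  v_{4} + v_{5} = 0  →  sig = (2;())
  • {0,1}:  v_{0} + v_{1} = v_{5}  →  sig = (2;(1))
  • {0,4}:  v_{0} + v_{4} = v_{2}  →  sig = (2;(1))
  • {1,4}:  v_{1} + v_{4} = v_{3}  →  sig = (2;(1))
  • {2,3}:  v_{2} + v_{3} = v_{4}  →  sig = (2;(1))
  • {2,5}:  v_{2} + v_{5} = v_{0}  →  sig = (2;(1))
  • {3,5}:  v_{3} + v_{5} = v_{1}  →  sig = (2;(1))

Hence PRS(X_Σ) =
[(2;()), (2;()), (2;()), (2;(1)), (2;(1)), (2;(1)), (2;(1)), (2;(1)), (2;(1))]


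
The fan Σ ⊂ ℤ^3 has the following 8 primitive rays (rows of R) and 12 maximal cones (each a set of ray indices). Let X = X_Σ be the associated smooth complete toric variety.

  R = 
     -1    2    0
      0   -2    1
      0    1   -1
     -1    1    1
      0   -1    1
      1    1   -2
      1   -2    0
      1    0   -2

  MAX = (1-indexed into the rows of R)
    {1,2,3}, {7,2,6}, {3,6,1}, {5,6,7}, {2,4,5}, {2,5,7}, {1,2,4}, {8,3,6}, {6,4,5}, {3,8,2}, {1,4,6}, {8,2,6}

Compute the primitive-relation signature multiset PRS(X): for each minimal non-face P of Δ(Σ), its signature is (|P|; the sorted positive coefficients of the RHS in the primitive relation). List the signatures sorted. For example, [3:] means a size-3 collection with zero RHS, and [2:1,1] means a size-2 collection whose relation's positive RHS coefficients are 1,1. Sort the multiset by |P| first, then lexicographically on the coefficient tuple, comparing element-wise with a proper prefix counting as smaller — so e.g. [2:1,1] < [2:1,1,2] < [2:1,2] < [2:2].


Σ has 14 primitive collections:

  P = {1,7}:  v_{1} + v_{7} = 0 — sig = [2:]
  P = {3,5}:  v_{3} + v_{5} = 0 — sig = [2:]
  P = {1,5}:  v_{1} + v_{5} = v_{4} — sig = [2:1]
  P = {3,4}:  v_{3} + v_{4} = v_{1} — sig = [2:1]
  P = {4,7}:  v_{4} + v_{7} = v_{5} — sig = [2:1]
  P = {4,8}:  v_{4} + v_{8} = v_{3} — sig = [2:1]
  P = {3,7}:  v_{3} + v_{7} = v_{2} + v_{6} — sig = [2:1,1]
  P = {5,8}:  v_{5} + v_{8} = v_{2} + v_{6} — sig = [2:1,1]
  P = {1,8}:  v_{1} + v_{8} = 2·v_{3} — sig = [2:2]
  P = {7,8}:  v_{7} + v_{8} = 2·v_{2} + 2·v_{6} — sig = [2:2,2]
  P = {2,4,6}:  v_{2} + v_{4} + v_{6} = 0 — sig = [3:]
  P = {1,2,6}:  v_{1} + v_{2} + v_{6} = v_{3} — sig = [3:1]
  P = {2,3,6}:  v_{2} + v_{3} + v_{6} = v_{8} — sig = [3:1]
  P = {2,5,6}:  v_{2} + v_{5} + v_{6} = v_{7} — sig = [3:1]

Hence PRS(X_Σ) =
    [2:]
    [2:]
    [2:1]
    [2:1]
    [2:1]
    [2:1]
    [2:1,1]
    [2:1,1]
    [2:2]
    [2:2,2]
    [3:]
    [3:1]
    [3:1]
    [3:1]


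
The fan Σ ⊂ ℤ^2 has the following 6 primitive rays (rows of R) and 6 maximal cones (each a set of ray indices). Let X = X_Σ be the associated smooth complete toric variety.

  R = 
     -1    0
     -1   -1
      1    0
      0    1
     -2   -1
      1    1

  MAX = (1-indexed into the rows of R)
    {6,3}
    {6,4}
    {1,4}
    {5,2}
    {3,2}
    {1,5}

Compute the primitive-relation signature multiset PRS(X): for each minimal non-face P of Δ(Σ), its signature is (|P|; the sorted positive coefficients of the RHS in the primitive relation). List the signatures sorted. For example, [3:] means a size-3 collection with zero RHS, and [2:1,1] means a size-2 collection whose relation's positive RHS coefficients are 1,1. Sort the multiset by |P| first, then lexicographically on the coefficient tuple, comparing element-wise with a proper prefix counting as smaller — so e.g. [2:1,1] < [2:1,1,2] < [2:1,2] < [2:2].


Σ has 9 primitive collections:

  P={1,3}:  v_{1} + v_{3} = 0 ; sig = [2:]
  P={2,6}:  v_{2} + v_{6} = 0 ; sig = [2:]
  P={1,2}:  v_{1} + v_{2} = v_{5} ; sig = [2:1]
  P={1,6}:  v_{1} + v_{6} = v_{4} ; sig = [2:1]
  P={2,4}:  v_{2} + v_{4} = v_{1} ; sig = [2:1]
  P={3,4}:  v_{3} + v_{4} = v_{6} ; sig = [2:1]
  P={3,5}:  v_{3} + v_{5} = v_{2} ; sig = [2:1]
  P={5,6}:  v_{5} + v_{6} = v_{1} ; sig = [2:1]
  P={4,5}:  v_{4} + v_{5} = 2·v_{1} ; sig = [2:2]

Sorted signature multiset PRS(X):
[[2:], [2:], [2:1], [2:1], [2:1], [2:1], [2:1], [2:1], [2:2]]


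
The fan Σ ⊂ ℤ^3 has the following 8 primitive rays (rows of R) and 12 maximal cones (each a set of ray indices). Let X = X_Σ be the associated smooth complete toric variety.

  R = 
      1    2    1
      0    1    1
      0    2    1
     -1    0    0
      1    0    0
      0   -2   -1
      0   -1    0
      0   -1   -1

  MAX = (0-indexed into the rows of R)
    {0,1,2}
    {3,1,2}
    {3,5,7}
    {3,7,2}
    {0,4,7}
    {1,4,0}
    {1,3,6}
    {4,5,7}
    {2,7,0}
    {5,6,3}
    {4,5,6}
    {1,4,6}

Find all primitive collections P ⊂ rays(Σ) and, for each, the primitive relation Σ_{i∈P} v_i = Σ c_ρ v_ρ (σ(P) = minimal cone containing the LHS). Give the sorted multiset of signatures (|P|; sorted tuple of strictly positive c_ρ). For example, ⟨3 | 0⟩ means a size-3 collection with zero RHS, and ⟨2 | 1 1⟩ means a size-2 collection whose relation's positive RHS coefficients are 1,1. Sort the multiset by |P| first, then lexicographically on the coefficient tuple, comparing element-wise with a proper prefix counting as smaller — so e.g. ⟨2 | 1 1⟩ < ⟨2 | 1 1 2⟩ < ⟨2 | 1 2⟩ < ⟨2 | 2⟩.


|primitive collections| = 10. Relations:

  {1,7}:  v_{1} + v_{7} = 0  ⟹  sig = ⟨2 | 0⟩
  {2,5}:  v_{2} + v_{5} = 0  ⟹  sig = ⟨2 | 0⟩
  {3,4}:  v_{3} + v_{4} = 0  ⟹  sig = ⟨2 | 0⟩
  {0,3}:  v_{0} + v_{3} = v_{2}  ⟹  sig = ⟨2 | 1⟩
  {0,5}:  v_{0} + v_{5} = v_{4}  ⟹  sig = ⟨2 | 1⟩
  {1,5}:  v_{1} + v_{5} = v_{6}  ⟹  sig = ⟨2 | 1⟩
  {2,4}:  v_{2} + v_{4} = v_{0}  ⟹  sig = ⟨2 | 1⟩
  {2,6}:  v_{2} + v_{6} = v_{1}  ⟹  sig = ⟨2 | 1⟩
  {6,7}:  v_{6} + v_{7} = v_{5}  ⟹  sig = ⟨2 | 1⟩
  {0,6}:  v_{0} + v_{6} = v_{1} + v_{4}  ⟹  sig = ⟨2 | 1 1⟩

Sorted signature multiset PRS(X):
[⟨2 | 0⟩, ⟨2 | 0⟩, ⟨2 | 0⟩, ⟨2 | 1⟩, ⟨2 | 1⟩, ⟨2 | 1⟩, ⟨2 | 1⟩, ⟨2 | 1⟩, ⟨2 | 1⟩, ⟨2 | 1 1⟩]


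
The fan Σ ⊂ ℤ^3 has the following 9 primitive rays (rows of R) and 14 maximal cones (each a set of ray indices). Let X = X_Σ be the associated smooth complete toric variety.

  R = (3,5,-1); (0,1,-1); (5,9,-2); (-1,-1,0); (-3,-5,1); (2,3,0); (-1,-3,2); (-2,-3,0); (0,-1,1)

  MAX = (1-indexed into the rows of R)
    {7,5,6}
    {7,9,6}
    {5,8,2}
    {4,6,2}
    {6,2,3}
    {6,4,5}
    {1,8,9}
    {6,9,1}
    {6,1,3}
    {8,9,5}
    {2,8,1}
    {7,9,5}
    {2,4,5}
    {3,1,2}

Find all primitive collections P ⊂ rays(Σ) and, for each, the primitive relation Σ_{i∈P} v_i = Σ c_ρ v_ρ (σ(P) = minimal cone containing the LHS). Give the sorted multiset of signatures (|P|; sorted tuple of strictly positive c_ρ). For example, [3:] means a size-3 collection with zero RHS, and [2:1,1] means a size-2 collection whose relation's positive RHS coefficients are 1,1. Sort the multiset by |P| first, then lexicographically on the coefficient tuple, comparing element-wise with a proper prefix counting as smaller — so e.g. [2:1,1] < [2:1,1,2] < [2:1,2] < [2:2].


Σ has 18 primitive collections:

  {1,5}:  v_{1} + v_{5} = 0  ⟹  sig = [2:]
  {2,9}:  v_{2} + v_{9} = 0  ⟹  sig = [2:]
  {6,8}:  v_{6} + v_{8} = 0  ⟹  sig = [2:]
  {1,4}:  v_{1} + v_{4} = v_{2} + v_{6}  ⟹  sig = [2:1,1]
  {1,7}:  v_{1} + v_{7} = v_{6} + v_{9}  ⟹  sig = [2:1,1]
  {2,7}:  v_{2} + v_{7} = v_{5} + v_{6}  ⟹  sig = [2:1,1]
  {3,5}:  v_{3} + v_{5} = v_{2} + v_{6}  ⟹  sig = [2:1,1]
  {3,8}:  v_{3} + v_{8} = v_{1} + v_{2}  ⟹  sig = [2:1,1]
  {3,9}:  v_{3} + v_{9} = v_{1} + v_{6}  ⟹  sig = [2:1,1]
  {4,8}:  v_{4} + v_{8} = v_{2} + v_{5}  ⟹  sig = [2:1,1]
  {4,9}:  v_{4} + v_{9} = v_{5} + v_{6}  ⟹  sig = [2:1,1]
  {7,8}:  v_{7} + v_{8} = v_{5} + v_{9}  ⟹  sig = [2:1,1]
  {3,7}:  v_{3} + v_{7} = 2·v_{6}  ⟹  sig = [2:2]
  {3,4}:  v_{3} + v_{4} = 2·v_{2} + 2·v_{6}  ⟹  sig = [2:2,2]
  {4,7}:  v_{4} + v_{7} = 2·v_{5} + 2·v_{6}  ⟹  sig = [2:2,2]
  {1,2,6}:  v_{1} + v_{2} + v_{6} = v_{3}  ⟹  sig = [3:1]
  {2,5,6}:  v_{2} + v_{5} + v_{6} = v_{4}  ⟹  sig = [3:1]
  {5,6,9}:  v_{5} + v_{6} + v_{9} = v_{7}  ⟹  sig = [3:1]

Signatures (|P|; sorted positive RHS coefficients), sorted:
    |P|=2: 15 collections, coeffs (), (), (), (1,1), (1,1), (1,1), (1,1), (1,1), (1,1), (1,1), (1,1), (1,1), (2), (2,2), (2,2)
    |P|=3: 3 collections, coeffs (1), (1), (1)
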